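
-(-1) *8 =8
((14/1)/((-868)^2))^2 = 1/2896161856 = 0.00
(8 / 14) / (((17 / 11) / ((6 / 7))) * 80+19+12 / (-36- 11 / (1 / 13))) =23628 / 6747139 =0.00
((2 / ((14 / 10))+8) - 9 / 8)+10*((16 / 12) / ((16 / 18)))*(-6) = -4575 / 56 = -81.70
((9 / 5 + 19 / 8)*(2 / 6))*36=501 / 10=50.10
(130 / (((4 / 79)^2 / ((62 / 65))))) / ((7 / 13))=2515123 / 28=89825.82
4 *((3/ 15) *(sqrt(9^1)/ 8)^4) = 81/ 5120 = 0.02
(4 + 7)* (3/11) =3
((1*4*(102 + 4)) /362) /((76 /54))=2862 /3439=0.83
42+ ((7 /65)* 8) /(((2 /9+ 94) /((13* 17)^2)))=258951 /530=488.59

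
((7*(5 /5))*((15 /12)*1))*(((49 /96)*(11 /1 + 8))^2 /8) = 30336635 /294912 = 102.87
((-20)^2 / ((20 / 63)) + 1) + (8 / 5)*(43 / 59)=372339 / 295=1262.17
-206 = -206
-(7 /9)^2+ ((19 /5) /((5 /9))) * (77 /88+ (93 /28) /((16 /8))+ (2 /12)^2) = 479947 /28350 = 16.93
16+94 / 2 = 63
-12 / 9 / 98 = -2 / 147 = -0.01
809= 809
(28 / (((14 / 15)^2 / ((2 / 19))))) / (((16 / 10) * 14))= 1125 / 7448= 0.15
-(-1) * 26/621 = 26/621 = 0.04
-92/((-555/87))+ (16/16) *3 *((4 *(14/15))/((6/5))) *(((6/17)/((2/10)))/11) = 550716/34595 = 15.92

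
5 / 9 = 0.56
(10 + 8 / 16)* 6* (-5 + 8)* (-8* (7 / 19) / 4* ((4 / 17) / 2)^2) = -10584 / 5491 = -1.93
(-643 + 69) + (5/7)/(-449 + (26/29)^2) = -1514520999/2638531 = -574.00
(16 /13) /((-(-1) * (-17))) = -16 /221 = -0.07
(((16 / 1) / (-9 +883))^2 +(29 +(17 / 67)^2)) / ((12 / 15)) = 62290031815 / 1714519682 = 36.33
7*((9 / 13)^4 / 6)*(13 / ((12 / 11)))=3.19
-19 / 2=-9.50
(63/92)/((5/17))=1071/460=2.33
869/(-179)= -869/179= -4.85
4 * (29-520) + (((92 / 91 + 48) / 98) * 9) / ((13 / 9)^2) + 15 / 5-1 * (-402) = -1173191519 / 753571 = -1556.84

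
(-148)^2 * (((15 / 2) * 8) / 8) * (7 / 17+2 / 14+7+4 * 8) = 773265960 / 119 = 6498033.28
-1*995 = -995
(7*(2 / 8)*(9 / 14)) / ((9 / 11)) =11 / 8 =1.38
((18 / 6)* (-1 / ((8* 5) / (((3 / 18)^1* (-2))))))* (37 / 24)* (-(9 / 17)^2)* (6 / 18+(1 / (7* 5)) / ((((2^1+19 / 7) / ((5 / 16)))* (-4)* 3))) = -234321 / 65105920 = -0.00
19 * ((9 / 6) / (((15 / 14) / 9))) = 239.40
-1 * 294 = -294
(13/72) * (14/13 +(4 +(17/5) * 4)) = 607/180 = 3.37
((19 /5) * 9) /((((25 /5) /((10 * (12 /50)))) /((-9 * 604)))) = -11154672 /125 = -89237.38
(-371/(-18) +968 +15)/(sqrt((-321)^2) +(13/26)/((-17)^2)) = 5220785/1669851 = 3.13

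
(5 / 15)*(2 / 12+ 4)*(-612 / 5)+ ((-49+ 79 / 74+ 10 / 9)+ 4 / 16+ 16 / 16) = -215.57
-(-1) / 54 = 1 / 54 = 0.02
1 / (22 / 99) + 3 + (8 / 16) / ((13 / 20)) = 215 / 26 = 8.27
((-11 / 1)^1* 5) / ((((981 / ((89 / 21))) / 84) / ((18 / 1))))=-39160 / 109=-359.27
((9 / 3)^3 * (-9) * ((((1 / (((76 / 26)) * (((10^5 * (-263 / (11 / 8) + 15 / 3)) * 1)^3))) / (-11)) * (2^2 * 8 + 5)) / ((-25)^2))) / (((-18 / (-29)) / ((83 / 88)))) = -12735437 / 121072555060000000000000000000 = -0.00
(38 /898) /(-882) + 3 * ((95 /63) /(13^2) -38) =-7627894489 /66927042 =-113.97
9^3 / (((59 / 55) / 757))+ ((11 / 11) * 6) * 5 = 30353685 / 59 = 514469.24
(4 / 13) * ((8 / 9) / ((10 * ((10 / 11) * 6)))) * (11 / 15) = 484 / 131625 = 0.00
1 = 1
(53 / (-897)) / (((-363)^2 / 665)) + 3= 354555134 / 118196793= 3.00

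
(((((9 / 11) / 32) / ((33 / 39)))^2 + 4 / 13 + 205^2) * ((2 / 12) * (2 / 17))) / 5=8190774336293 / 49699752960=164.81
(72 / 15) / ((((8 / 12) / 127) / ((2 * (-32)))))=-292608 / 5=-58521.60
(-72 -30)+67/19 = -1871/19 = -98.47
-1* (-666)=666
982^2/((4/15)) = 3616215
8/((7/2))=16/7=2.29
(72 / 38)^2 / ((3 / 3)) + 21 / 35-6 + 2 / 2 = -1462 / 1805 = -0.81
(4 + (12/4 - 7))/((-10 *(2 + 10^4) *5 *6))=0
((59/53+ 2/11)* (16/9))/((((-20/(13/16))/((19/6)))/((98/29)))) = -1827553/1825956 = -1.00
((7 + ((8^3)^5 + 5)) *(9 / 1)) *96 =30399297484761216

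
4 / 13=0.31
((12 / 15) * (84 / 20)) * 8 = 672 / 25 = 26.88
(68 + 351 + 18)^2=190969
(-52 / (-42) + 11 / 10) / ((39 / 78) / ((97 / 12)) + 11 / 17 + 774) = 809659 / 268273950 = 0.00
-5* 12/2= -30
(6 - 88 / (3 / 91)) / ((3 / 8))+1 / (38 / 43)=-2428573 / 342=-7101.09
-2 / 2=-1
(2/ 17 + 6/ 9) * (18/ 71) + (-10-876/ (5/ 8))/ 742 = -3814303/ 2238985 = -1.70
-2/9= -0.22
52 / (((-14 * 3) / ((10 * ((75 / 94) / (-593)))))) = 3250 / 195097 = 0.02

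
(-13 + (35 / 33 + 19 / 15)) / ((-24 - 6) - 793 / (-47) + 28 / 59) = 1627751 / 1929785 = 0.84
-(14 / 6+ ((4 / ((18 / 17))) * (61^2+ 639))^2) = -21975097789 / 81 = -271297503.57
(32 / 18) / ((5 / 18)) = 32 / 5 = 6.40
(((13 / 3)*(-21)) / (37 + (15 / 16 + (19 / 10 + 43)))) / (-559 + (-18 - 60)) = 80 / 46389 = 0.00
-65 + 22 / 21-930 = -20873 / 21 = -993.95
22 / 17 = 1.29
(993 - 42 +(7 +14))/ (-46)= -486/ 23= -21.13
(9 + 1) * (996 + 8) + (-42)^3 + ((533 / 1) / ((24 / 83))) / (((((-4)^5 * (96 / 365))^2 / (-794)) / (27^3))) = -1980809264289283 / 4294967296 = -461193.10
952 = 952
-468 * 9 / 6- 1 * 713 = -1415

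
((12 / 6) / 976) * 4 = 1 / 122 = 0.01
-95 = -95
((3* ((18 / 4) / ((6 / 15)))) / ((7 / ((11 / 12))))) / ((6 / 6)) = 495 / 112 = 4.42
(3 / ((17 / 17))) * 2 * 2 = 12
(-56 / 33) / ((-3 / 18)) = 112 / 11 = 10.18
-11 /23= -0.48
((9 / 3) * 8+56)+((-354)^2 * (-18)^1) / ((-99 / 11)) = 250712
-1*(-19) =19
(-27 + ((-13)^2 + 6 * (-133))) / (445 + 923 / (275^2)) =-3100625 / 2103378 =-1.47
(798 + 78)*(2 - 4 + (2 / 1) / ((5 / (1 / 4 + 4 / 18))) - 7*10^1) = -943598 / 15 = -62906.53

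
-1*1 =-1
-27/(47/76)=-2052/47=-43.66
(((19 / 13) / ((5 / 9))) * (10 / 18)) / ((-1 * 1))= -19 / 13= -1.46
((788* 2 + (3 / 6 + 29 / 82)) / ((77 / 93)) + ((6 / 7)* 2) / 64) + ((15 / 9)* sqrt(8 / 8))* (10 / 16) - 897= 152836181 / 151536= 1008.58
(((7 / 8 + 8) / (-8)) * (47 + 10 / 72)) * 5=-602435 / 2304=-261.47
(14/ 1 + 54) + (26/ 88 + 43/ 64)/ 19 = 68.05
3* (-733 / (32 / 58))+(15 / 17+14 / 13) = -14086463 / 3536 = -3983.73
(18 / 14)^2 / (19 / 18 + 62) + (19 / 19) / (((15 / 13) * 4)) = 32419 / 133476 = 0.24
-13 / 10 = -1.30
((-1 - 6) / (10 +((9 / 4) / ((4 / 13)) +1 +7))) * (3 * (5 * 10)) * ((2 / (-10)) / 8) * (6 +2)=224 / 27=8.30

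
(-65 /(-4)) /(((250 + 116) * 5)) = 13 /1464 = 0.01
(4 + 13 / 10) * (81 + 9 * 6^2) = 4293 / 2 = 2146.50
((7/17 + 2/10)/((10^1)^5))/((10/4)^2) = 13/13281250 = 0.00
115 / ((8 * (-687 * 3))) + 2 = 32861 / 16488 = 1.99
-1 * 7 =-7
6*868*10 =52080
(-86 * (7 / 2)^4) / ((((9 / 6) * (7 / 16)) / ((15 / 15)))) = -58996 / 3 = -19665.33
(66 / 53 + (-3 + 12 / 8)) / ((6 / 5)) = -45 / 212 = -0.21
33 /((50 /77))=2541 /50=50.82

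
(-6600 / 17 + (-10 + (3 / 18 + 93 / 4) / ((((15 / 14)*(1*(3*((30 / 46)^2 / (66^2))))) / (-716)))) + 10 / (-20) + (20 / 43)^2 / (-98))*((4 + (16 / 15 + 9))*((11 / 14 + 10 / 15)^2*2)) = -436059442651352218493009 / 137545228642500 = -3170298577.09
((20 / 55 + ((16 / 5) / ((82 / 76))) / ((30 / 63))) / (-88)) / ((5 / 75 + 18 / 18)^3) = -2508435 / 40640512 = -0.06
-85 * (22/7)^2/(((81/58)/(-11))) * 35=131236600/567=231457.85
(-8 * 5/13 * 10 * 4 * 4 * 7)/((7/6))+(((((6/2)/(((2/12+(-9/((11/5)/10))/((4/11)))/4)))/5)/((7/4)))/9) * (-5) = -90585392/30667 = -2953.84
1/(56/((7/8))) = 0.02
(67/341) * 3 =201/341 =0.59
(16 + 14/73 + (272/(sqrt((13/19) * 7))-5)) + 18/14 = 6376/511 + 272 * sqrt(1729)/91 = 136.76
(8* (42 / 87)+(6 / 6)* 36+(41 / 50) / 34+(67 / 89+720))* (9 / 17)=30037101489 / 74590900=402.69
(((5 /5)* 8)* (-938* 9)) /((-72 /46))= 43148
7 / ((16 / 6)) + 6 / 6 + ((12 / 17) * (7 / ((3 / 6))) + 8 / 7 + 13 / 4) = 17041 / 952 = 17.90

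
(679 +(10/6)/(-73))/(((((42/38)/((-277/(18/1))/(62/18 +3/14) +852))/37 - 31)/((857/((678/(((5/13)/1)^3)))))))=-547074768381417625/347313472459110144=-1.58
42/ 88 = 21/ 44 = 0.48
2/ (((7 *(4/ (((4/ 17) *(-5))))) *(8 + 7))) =-2/ 357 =-0.01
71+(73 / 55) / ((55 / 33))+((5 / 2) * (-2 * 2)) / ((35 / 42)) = 16444 / 275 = 59.80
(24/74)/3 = 4/37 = 0.11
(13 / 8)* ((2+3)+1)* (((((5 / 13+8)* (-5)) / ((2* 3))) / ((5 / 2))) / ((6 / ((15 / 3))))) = -545 / 24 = -22.71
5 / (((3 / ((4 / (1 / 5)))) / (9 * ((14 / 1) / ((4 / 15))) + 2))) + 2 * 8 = 47498 / 3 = 15832.67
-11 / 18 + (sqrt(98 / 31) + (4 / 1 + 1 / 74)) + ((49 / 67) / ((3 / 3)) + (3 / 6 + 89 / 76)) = 7 * sqrt(62) / 31 + 9842825 / 1695636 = 7.58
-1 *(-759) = 759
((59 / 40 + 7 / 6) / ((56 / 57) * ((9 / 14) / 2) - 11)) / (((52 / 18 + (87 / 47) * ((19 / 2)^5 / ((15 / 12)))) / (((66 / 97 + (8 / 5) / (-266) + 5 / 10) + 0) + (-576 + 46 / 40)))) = 6616040061963 / 5344862335585780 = 0.00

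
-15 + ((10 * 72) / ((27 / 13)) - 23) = 926 / 3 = 308.67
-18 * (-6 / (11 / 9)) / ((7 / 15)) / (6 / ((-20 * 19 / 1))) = -923400 / 77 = -11992.21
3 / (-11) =-0.27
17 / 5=3.40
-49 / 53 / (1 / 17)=-833 / 53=-15.72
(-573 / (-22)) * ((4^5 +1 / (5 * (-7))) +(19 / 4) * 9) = 85572393 / 3080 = 27783.24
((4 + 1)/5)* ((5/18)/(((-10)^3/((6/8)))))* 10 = -1/480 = -0.00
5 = 5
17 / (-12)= -17 / 12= -1.42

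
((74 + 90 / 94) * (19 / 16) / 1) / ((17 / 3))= 200811 / 12784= 15.71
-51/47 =-1.09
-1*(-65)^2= -4225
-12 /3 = -4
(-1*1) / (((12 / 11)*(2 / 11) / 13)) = -1573 / 24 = -65.54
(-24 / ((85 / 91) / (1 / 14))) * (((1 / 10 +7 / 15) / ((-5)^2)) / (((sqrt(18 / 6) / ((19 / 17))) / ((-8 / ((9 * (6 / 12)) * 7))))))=7904 * sqrt(3) / 2008125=0.01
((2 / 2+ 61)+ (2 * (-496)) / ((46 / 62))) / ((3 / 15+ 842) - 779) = -73315 / 3634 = -20.17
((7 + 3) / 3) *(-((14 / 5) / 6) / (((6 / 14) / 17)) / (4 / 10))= -154.26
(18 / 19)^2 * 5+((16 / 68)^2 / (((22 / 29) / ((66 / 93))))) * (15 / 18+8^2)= 76120268 / 9702597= 7.85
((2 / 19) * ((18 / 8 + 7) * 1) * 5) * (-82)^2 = 621970 / 19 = 32735.26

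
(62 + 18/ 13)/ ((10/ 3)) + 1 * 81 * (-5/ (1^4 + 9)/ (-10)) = 5997/ 260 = 23.07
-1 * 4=-4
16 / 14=8 / 7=1.14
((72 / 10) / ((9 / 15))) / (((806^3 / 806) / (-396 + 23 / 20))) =-23691 / 3248180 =-0.01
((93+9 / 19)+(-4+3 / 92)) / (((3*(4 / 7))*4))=1095199 / 83904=13.05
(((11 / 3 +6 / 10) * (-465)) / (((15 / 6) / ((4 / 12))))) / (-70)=1984 / 525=3.78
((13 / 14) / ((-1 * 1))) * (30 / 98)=-195 / 686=-0.28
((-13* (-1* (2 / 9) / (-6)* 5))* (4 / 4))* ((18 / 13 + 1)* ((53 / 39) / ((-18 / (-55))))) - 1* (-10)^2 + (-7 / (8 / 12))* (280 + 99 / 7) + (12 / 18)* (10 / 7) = -213040109 / 66339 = -3211.39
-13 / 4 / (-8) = 13 / 32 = 0.41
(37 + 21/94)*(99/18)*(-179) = -6889531/188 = -36646.44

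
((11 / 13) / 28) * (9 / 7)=99 / 2548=0.04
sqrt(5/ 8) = sqrt(10)/ 4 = 0.79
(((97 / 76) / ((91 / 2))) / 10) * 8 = 194 / 8645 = 0.02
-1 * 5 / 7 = -0.71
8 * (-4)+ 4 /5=-156 /5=-31.20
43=43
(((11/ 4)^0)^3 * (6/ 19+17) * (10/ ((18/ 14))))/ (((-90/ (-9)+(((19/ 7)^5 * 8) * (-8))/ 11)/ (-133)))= 14902010585/ 704797047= 21.14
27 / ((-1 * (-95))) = 27 / 95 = 0.28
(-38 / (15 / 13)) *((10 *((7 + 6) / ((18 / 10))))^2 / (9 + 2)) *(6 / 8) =-10435750 / 891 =-11712.40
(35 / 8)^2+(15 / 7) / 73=626935 / 32704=19.17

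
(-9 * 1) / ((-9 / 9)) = 9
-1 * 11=-11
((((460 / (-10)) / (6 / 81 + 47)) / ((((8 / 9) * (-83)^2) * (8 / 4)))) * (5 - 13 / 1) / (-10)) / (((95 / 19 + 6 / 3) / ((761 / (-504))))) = 472581 / 34323202480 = 0.00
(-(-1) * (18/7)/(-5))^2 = 324/1225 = 0.26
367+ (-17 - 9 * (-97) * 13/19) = 17999/19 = 947.32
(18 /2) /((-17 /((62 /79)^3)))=-2144952 /8381663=-0.26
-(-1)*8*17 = 136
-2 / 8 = -1 / 4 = -0.25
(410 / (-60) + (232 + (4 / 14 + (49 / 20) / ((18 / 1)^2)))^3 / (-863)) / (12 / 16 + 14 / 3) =-1170397348947362681767 / 436276724607360000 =-2682.69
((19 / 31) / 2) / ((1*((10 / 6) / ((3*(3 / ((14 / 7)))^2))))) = 1539 / 1240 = 1.24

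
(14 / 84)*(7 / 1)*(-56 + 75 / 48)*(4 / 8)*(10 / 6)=-30485 / 576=-52.93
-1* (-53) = 53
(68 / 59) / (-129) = -68 / 7611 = -0.01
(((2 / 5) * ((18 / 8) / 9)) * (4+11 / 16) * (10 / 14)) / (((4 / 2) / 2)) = 75 / 224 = 0.33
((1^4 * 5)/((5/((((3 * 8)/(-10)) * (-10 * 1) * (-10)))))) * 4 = -960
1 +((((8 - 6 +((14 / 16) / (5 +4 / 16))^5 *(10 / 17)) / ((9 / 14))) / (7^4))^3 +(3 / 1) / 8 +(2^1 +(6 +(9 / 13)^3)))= 22643955552540860793082813985 / 2332789174548804503079055872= 9.71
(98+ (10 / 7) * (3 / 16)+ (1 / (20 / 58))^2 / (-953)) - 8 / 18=1174538009 / 12007800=97.81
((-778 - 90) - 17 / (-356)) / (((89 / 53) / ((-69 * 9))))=320976.54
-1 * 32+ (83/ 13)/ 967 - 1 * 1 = -414760/ 12571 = -32.99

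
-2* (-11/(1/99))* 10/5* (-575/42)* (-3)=178907.14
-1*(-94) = 94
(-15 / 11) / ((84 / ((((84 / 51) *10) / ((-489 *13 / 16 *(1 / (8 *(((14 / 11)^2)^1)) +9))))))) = 1254400 / 16919606847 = 0.00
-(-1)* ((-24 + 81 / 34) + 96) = 74.38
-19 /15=-1.27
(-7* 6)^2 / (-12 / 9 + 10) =2646 / 13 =203.54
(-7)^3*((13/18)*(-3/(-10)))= -4459/60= -74.32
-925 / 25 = -37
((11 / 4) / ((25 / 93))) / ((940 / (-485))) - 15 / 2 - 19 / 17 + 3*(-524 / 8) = -67242527 / 319600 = -210.40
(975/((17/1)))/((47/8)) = 7800/799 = 9.76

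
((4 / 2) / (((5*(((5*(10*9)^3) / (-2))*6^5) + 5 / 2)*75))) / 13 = -4 / 138174659995125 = -0.00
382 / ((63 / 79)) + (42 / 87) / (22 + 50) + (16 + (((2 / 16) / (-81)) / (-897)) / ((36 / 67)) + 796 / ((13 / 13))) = 5484030053609 / 4247818848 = 1291.02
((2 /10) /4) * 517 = 517 /20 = 25.85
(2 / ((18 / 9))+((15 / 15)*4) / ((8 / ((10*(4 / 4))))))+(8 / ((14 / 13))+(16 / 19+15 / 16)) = 32363 / 2128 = 15.21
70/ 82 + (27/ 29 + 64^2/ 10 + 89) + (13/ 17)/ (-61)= 3084776834/ 6164965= 500.37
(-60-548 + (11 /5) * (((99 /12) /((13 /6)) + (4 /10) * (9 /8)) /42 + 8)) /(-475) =10741221 /8645000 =1.24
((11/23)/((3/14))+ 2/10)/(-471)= -839/162495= -0.01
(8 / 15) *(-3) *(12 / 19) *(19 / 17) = -96 / 85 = -1.13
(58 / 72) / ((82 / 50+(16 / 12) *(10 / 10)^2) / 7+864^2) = 5075 / 4702927476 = 0.00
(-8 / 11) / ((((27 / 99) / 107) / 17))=-14552 / 3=-4850.67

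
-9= -9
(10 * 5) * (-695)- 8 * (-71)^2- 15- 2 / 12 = -450559 / 6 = -75093.17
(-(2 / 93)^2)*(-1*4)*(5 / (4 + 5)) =80 / 77841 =0.00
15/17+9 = 9.88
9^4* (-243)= -1594323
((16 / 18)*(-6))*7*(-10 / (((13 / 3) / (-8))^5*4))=-743178240 / 371293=-2001.60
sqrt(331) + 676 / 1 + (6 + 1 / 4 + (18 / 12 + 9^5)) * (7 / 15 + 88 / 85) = sqrt(331) + 91164461 / 1020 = 89395.12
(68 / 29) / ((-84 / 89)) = -1513 / 609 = -2.48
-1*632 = -632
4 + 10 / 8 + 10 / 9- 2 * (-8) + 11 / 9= 283 / 12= 23.58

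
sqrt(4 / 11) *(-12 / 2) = -12 *sqrt(11) / 11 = -3.62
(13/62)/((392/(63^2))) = 1053/496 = 2.12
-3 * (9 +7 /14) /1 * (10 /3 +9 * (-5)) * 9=21375 /2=10687.50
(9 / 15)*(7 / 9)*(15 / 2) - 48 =-89 / 2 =-44.50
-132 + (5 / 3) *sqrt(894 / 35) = -123.58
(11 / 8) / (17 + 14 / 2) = 11 / 192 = 0.06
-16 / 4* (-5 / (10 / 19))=38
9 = 9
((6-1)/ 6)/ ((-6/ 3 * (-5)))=1/ 12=0.08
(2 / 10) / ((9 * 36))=1 / 1620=0.00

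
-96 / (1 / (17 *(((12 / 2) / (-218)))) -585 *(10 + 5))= 2448 / 223817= 0.01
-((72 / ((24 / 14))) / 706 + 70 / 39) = -25529 / 13767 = -1.85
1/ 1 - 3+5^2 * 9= 223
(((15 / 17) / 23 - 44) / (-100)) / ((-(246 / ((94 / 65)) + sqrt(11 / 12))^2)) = -5139851845304841 / 338280288829268400575 + 34243164739836*sqrt(33) / 1150152982019512561955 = -0.00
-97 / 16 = -6.06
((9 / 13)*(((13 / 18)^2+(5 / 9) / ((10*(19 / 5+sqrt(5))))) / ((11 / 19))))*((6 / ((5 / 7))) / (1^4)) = 2766001 / 506220-1995*sqrt(5) / 33748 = 5.33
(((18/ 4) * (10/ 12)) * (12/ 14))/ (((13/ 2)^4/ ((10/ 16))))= 225/ 199927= 0.00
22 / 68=11 / 34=0.32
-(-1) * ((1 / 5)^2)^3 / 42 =1 / 656250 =0.00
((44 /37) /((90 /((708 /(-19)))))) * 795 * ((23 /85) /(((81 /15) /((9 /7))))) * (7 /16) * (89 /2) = -490.97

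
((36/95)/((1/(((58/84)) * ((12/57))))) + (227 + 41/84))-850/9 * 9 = -94376903/151620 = -622.46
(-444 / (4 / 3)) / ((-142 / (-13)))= -4329 / 142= -30.49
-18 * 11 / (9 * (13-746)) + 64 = 46934 / 733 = 64.03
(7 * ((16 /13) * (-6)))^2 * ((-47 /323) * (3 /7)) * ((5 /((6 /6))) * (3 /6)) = -22740480 /54587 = -416.59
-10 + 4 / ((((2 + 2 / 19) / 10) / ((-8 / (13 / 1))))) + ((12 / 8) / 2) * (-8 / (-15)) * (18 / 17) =-23502 / 1105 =-21.27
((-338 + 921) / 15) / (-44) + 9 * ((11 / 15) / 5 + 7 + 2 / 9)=19631 / 300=65.44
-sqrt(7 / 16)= -0.66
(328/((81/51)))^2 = 31091776/729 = 42649.90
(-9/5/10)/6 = -3/100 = -0.03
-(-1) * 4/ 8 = 1/ 2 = 0.50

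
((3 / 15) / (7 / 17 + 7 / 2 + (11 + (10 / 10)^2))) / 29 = 34 / 78445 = 0.00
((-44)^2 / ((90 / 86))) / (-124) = -20812 / 1395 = -14.92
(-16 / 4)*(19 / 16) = -19 / 4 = -4.75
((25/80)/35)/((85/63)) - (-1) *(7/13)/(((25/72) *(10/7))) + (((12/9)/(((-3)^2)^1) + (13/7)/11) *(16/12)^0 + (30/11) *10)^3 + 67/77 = 21003.02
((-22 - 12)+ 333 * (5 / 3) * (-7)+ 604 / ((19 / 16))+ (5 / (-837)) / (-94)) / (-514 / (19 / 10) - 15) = 728299753 / 60975450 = 11.94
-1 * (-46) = 46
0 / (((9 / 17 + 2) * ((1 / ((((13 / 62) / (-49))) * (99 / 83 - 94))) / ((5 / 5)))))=0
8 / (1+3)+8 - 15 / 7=55 / 7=7.86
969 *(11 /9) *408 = 483208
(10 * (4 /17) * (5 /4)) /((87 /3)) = 50 /493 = 0.10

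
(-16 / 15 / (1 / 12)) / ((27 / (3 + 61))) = -4096 / 135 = -30.34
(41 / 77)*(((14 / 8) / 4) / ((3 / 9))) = 123 / 176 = 0.70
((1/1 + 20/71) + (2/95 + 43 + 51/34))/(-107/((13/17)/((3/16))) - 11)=-64259416/52240025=-1.23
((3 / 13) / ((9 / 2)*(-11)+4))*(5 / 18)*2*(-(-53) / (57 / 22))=-11660 / 202293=-0.06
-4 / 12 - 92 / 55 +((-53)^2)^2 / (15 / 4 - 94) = -5207836951 / 59565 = -87431.16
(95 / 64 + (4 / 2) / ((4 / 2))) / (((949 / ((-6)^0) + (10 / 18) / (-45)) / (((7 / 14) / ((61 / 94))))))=605313 / 300092672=0.00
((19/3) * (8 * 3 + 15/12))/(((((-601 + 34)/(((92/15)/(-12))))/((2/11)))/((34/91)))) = 750329/76621545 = 0.01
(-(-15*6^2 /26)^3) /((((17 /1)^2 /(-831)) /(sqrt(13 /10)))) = -1635657300*sqrt(130) /634933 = -29372.17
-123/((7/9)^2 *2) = -9963/98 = -101.66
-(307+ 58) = -365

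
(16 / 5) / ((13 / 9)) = 144 / 65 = 2.22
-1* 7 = -7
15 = 15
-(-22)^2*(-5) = 2420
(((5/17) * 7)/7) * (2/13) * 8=80/221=0.36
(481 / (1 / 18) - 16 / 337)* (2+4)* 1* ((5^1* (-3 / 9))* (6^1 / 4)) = -43765950 / 337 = -129869.29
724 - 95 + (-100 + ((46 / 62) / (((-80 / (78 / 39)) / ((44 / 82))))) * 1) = 13446927 / 25420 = 528.99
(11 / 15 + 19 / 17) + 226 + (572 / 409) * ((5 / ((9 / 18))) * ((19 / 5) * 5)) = 51477118 / 104295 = 493.57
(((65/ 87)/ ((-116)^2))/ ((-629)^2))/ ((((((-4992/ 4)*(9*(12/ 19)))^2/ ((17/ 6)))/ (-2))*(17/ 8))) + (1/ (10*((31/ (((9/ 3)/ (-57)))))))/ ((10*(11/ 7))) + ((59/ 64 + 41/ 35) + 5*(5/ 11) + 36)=1009881447825996367795821241/ 25018107973607172914380800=40.37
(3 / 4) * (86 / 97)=129 / 194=0.66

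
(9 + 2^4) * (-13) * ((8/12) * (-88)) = 57200/3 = 19066.67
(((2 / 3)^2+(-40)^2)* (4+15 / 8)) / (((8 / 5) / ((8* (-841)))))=-711683635 / 18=-39537979.72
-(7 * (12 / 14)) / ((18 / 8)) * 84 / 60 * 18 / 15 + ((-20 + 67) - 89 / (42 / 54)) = -12584 / 175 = -71.91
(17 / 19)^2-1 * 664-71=-265046 / 361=-734.20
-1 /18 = -0.06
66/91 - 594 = -53988/91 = -593.27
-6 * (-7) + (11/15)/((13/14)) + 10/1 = 10294/195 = 52.79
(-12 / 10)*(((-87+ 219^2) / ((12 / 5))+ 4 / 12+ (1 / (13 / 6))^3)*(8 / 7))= -27357.16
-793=-793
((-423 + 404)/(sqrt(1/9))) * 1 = -57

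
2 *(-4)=-8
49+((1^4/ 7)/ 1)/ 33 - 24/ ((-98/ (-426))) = -89456/ 1617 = -55.32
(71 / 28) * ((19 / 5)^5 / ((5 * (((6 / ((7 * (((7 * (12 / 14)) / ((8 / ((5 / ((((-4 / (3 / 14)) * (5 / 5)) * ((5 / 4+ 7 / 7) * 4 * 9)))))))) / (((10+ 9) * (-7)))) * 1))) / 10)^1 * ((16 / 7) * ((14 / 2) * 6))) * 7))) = 9252791 / 71124480000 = 0.0001301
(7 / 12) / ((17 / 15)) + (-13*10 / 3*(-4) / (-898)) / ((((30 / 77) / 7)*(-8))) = 130277 / 137394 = 0.95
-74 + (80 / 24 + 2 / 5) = -1054 / 15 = -70.27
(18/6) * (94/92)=3.07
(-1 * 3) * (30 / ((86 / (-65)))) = 2925 / 43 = 68.02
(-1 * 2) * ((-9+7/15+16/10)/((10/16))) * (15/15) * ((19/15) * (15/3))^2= 600704/675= 889.93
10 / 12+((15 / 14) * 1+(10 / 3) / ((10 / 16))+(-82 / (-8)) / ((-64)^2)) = 2491229 / 344064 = 7.24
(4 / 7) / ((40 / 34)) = 17 / 35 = 0.49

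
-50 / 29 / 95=-10 / 551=-0.02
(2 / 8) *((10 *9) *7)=315 / 2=157.50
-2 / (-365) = 2 / 365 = 0.01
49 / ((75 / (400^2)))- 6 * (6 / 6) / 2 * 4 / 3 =313588 / 3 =104529.33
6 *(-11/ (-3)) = 22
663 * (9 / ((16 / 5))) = 29835 / 16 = 1864.69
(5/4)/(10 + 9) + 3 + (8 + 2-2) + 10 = 1601/76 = 21.07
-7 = -7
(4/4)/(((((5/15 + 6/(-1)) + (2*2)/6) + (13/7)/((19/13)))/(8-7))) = -133/496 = -0.27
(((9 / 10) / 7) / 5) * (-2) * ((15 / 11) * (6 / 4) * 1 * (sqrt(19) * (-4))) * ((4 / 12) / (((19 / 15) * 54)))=3 * sqrt(19) / 1463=0.01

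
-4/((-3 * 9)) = 4/27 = 0.15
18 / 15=6 / 5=1.20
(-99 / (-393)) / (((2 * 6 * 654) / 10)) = 55 / 171348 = 0.00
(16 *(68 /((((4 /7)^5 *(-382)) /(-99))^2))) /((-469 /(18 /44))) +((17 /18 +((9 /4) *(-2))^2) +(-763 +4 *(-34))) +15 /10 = -2576186022713341 /2883327492096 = -893.48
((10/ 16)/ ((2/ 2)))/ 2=5/ 16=0.31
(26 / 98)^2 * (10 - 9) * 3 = 507 / 2401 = 0.21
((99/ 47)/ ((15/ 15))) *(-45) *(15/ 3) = -22275/ 47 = -473.94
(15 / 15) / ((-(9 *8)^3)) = -1 / 373248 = -0.00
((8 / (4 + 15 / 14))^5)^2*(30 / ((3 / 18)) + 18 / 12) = 56371144981447396294656 / 3255243551009881201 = 17317.03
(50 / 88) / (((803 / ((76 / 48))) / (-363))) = -0.41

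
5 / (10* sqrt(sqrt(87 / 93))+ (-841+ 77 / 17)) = -0.01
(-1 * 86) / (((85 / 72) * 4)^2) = -27864 / 7225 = -3.86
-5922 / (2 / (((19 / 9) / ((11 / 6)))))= -37506 / 11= -3409.64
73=73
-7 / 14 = -1 / 2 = -0.50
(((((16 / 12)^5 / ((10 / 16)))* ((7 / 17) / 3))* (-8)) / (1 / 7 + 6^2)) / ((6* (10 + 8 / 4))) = -0.00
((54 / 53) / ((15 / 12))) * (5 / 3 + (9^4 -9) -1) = 1415376 / 265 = 5341.04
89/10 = 8.90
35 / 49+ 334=2343 / 7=334.71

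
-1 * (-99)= 99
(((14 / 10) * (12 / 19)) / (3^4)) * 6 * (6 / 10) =56 / 1425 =0.04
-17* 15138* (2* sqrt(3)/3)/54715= -171564* sqrt(3)/54715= -5.43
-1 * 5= -5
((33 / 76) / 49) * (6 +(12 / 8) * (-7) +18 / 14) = -0.03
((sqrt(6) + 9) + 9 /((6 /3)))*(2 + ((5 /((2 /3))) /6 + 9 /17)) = 257*sqrt(6) /68 + 6939 /136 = 60.28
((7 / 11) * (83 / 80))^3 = 196122941 / 681472000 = 0.29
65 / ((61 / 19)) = 1235 / 61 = 20.25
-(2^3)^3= -512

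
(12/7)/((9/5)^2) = 100/189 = 0.53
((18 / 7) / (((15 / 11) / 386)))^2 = 649026576 / 1225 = 529817.61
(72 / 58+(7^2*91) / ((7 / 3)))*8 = 443640 / 29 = 15297.93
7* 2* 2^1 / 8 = 7 / 2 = 3.50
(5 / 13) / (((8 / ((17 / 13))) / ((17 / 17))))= 85 / 1352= 0.06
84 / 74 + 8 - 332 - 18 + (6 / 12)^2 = -50411 / 148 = -340.61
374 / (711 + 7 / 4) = 1496 / 2851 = 0.52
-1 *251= -251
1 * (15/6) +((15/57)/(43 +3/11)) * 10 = 5790/2261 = 2.56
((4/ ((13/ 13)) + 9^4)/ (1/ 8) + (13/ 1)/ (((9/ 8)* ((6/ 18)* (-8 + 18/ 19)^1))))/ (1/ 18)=63333192/ 67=945271.52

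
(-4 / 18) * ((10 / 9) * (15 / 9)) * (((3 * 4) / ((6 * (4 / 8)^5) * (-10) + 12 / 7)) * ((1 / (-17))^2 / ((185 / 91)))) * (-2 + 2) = 0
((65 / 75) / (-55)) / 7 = -13 / 5775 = -0.00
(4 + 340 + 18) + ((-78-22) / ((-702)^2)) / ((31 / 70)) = 1382559872 / 3819231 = 362.00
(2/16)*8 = 1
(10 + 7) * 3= 51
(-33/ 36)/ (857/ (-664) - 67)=0.01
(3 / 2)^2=9 / 4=2.25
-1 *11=-11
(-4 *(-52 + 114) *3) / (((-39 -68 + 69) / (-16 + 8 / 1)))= -2976 / 19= -156.63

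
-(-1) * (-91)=-91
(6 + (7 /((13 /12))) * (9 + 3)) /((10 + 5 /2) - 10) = 33.42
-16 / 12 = -4 / 3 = -1.33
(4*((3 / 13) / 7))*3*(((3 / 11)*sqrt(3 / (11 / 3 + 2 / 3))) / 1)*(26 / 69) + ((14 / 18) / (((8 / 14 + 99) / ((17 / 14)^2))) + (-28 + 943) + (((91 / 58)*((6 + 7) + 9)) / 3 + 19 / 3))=216*sqrt(13) / 23023 + 39929737 / 42804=932.88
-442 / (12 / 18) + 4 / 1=-659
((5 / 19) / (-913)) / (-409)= 5 / 7094923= 0.00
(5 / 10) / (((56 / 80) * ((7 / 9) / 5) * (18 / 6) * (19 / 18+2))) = 270 / 539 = 0.50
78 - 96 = -18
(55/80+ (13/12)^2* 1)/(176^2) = 67/1115136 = 0.00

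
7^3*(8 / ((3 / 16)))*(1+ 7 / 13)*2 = 1756160 / 39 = 45029.74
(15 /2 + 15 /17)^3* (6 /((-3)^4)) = 857375 /19652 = 43.63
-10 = -10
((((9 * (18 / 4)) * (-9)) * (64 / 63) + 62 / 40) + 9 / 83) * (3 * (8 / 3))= -8566898 / 2905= -2949.02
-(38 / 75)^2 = -0.26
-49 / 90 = -0.54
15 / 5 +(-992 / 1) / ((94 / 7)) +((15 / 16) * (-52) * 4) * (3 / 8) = -54143 / 376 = -144.00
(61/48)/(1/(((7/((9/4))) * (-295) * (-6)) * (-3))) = -125965/6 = -20994.17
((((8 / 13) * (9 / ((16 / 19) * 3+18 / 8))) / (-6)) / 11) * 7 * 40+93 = 1524059 / 17303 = 88.08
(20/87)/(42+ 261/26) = 520/117711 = 0.00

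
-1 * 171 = -171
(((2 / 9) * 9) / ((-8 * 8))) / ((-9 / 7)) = 7 / 288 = 0.02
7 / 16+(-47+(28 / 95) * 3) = -69431 / 1520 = -45.68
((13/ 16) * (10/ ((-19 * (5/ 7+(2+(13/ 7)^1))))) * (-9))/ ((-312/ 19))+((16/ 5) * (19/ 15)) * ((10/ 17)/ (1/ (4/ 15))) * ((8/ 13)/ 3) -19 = -5780515087/ 305510400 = -18.92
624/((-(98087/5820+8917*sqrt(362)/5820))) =39948480/2148997 -3631680*sqrt(362)/2148997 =-13.56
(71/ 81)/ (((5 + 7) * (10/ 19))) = 1349/ 9720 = 0.14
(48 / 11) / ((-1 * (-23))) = 0.19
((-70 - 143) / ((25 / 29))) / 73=-6177 / 1825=-3.38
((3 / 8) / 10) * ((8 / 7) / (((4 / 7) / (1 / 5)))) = 0.02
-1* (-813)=813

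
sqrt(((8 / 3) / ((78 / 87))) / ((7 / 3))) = 2 * sqrt(2639) / 91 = 1.13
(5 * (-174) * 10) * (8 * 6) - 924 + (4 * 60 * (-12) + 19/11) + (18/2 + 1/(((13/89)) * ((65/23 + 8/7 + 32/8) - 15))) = -68213615035/161876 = -421394.25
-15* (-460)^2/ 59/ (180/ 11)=-581900/ 177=-3287.57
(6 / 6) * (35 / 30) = 7 / 6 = 1.17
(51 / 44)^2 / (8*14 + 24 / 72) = 7803 / 652432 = 0.01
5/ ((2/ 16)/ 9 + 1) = 360/ 73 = 4.93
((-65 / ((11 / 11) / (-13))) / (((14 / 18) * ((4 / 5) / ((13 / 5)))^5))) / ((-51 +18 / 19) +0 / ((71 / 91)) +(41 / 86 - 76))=-256327691945 / 81711616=-3136.98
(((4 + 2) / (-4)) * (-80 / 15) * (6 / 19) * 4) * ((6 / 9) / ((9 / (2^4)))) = 2048 / 171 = 11.98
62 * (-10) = -620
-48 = -48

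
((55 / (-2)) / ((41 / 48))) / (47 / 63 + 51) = -4158 / 6683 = -0.62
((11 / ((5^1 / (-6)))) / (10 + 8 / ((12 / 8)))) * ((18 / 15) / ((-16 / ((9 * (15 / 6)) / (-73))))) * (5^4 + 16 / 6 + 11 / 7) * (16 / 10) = -5886837 / 293825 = -20.04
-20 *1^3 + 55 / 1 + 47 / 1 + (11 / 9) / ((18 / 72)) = 782 / 9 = 86.89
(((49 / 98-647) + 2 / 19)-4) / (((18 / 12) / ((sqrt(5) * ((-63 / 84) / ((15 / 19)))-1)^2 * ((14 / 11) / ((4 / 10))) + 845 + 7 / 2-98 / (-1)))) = -1397806255 / 3344-173005 * sqrt(5) / 66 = -423865.64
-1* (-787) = 787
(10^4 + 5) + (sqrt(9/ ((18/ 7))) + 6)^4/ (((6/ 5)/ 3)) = 1185* sqrt(14) + 121325/ 8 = 19599.49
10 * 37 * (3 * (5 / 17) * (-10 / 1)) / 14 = -233.19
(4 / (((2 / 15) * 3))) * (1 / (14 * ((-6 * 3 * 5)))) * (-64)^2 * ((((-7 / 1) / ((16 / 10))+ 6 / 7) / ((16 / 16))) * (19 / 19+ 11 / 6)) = 428672 / 1323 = 324.02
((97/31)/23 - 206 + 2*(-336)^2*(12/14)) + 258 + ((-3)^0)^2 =138029054/713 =193589.14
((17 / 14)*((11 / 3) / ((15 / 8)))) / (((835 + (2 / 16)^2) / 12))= 191488 / 5611305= 0.03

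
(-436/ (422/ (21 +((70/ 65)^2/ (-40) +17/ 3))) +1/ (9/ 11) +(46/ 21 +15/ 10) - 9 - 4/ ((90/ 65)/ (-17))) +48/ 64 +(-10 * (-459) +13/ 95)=1311357811289/ 284558820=4608.39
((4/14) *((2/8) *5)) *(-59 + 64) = 25/14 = 1.79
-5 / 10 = -1 / 2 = -0.50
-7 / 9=-0.78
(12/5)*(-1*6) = -72/5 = -14.40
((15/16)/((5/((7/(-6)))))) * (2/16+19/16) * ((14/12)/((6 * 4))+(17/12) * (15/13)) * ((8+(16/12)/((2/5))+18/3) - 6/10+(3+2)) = -25167037/2396160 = -10.50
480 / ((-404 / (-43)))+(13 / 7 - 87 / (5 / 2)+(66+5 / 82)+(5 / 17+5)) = 441043833 / 4927790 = 89.50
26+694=720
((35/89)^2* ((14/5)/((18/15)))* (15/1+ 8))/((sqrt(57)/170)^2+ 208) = 35402500/887239131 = 0.04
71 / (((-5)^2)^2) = 0.11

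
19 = 19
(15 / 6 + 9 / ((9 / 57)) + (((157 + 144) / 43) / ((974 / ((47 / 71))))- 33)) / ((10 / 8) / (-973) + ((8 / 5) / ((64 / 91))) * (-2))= -4458553575 / 765603934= -5.82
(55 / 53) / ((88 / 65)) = 325 / 424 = 0.77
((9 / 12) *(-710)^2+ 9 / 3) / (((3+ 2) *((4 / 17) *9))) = 1071221 / 30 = 35707.37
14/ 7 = 2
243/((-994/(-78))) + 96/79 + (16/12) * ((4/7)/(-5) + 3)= 14211961/588945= 24.13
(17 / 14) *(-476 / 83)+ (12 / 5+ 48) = 43.44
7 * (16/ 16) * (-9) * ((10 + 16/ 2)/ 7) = -162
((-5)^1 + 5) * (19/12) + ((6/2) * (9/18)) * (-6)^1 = -9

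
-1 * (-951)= 951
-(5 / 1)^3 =-125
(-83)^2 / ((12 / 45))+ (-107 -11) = 102863 / 4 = 25715.75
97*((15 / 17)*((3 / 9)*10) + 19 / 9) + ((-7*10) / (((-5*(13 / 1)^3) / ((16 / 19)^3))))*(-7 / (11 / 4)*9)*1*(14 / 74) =459856025086693 / 938375585433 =490.06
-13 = -13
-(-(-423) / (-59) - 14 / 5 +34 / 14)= 15572 / 2065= 7.54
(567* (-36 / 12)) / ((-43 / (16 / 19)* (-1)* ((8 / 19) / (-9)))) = 30618 / 43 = 712.05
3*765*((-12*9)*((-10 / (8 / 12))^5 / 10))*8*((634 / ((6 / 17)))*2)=540965603700000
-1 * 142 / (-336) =71 / 168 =0.42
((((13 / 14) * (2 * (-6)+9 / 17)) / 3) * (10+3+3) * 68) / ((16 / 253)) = -427570 / 7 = -61081.43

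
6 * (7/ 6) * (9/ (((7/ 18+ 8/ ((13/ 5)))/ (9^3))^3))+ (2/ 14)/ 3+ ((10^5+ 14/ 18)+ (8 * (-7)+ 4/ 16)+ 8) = 78821606488952809981/ 134419756212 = 586384090.48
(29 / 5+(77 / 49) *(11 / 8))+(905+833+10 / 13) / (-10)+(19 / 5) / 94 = -28378029 / 171080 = -165.88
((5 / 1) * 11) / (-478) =-55 / 478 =-0.12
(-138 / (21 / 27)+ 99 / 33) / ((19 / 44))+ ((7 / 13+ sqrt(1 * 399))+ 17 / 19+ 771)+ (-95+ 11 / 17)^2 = sqrt(399)+ 4632527989 / 499681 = 9290.95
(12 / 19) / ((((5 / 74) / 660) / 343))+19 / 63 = 2532920905 / 1197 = 2116057.56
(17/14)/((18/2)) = 17/126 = 0.13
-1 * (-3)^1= 3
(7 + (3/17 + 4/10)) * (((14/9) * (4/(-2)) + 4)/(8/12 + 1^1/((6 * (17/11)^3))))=2977856/314745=9.46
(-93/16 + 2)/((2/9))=-549/32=-17.16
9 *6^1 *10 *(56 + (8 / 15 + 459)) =278388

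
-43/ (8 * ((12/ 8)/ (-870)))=6235/ 2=3117.50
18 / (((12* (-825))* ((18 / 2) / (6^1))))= -1 / 825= -0.00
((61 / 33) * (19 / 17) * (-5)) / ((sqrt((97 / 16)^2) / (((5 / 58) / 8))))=-28975 / 1578093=-0.02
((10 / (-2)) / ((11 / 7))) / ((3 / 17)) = -595 / 33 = -18.03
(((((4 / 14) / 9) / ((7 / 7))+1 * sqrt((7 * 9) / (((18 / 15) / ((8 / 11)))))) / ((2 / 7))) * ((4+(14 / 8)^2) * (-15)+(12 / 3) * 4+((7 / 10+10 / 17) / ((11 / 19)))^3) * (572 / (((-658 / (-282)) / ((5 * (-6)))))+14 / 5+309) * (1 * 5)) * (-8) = -254412219869071681 * sqrt(1155) / 17982808250 - 254412219869071681 / 102992447250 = -483277938.04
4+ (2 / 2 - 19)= -14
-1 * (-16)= 16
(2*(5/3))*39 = 130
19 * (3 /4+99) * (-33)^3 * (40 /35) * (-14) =1089753588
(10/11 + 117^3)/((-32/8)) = -17617753/44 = -400403.48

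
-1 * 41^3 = -68921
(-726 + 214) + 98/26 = -6607/13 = -508.23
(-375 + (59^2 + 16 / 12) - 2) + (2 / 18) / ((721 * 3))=60451525 / 19467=3105.33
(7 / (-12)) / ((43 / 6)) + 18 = 1541 / 86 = 17.92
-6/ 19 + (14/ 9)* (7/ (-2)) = -985/ 171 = -5.76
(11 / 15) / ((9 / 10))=22 / 27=0.81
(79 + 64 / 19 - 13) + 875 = 17943 / 19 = 944.37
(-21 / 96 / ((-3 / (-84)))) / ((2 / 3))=-147 / 16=-9.19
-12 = -12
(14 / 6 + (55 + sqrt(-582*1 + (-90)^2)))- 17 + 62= 189.04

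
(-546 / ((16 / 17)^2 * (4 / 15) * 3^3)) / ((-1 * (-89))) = -131495 / 136704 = -0.96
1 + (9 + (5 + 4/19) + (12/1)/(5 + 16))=2099/133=15.78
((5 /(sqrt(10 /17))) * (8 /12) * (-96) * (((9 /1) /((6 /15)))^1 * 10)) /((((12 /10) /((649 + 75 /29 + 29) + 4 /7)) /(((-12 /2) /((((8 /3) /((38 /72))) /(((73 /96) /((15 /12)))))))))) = 4794685625 * sqrt(170) /1624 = 38494490.22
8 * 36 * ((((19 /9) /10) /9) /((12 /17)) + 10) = 2889.57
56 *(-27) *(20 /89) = -30240 /89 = -339.78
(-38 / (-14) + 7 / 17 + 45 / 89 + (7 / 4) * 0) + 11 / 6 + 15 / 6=253072 / 31773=7.97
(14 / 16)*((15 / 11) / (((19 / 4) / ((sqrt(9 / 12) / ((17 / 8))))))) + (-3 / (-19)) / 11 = 3 / 209 + 210*sqrt(3) / 3553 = 0.12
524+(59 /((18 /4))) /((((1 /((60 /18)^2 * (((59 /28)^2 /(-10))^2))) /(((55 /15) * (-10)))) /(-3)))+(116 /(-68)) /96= 779326411471 /211595328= 3683.10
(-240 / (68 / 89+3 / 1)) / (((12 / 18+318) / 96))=-307584 / 16013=-19.21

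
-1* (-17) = 17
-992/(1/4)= -3968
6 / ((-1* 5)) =-1.20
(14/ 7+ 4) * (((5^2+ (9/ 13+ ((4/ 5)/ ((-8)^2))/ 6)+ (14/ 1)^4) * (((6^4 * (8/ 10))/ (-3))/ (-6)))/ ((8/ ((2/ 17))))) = 2158885557/ 11050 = 195374.26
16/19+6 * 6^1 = 700/19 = 36.84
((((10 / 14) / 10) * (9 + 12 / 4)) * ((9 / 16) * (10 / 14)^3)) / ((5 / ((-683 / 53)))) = -461025 / 1018024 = -0.45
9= 9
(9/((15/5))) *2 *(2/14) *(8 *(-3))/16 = -9/7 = -1.29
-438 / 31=-14.13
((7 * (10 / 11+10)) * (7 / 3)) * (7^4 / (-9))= -4705960 / 99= -47534.95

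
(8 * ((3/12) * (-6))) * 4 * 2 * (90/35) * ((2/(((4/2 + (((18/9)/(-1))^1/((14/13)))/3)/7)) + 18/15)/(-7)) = 2840832/7105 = 399.84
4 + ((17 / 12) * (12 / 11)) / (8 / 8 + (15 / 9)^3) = 7147 / 1672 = 4.27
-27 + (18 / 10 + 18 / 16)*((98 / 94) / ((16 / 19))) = -703233 / 30080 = -23.38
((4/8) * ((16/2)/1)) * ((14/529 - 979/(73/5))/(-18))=1725622/115851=14.90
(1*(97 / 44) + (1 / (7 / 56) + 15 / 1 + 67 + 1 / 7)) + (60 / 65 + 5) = 393475 / 4004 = 98.27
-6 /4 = -3 /2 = -1.50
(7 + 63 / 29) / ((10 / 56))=51.37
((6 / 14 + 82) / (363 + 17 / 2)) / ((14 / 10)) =5770 / 36407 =0.16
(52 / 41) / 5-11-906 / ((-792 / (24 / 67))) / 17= -27539477 / 2568445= -10.72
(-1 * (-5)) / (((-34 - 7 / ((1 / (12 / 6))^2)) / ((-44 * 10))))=1100 / 31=35.48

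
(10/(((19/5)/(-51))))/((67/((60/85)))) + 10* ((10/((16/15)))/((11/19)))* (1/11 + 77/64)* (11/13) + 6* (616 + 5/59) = 10647235477521/2749517056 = 3872.40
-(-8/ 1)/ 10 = 4/ 5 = 0.80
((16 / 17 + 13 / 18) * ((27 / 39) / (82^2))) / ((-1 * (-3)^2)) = -509 / 26748072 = -0.00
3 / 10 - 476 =-475.70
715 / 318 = 2.25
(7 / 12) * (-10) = -35 / 6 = -5.83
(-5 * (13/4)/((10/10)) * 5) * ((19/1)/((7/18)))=-55575/14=-3969.64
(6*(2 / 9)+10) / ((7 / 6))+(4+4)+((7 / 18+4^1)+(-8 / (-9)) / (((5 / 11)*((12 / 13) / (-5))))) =4351 / 378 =11.51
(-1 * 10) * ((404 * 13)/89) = -52520/89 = -590.11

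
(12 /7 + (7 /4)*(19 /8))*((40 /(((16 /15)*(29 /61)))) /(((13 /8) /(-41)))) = -246661125 /21112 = -11683.46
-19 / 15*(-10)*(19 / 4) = 361 / 6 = 60.17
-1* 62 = -62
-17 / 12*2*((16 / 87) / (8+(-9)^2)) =-136 / 23229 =-0.01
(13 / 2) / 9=0.72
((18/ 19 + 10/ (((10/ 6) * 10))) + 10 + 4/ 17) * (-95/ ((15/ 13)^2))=-1071967/ 1275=-840.76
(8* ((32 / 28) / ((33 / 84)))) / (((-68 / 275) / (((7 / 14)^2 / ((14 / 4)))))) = -800 / 119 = -6.72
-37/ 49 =-0.76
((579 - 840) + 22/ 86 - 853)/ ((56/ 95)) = -4549645/ 2408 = -1889.39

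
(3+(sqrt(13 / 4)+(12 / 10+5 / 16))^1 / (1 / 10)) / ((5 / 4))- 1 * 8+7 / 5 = 79 / 10+4 * sqrt(13) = 22.32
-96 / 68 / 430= -12 / 3655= -0.00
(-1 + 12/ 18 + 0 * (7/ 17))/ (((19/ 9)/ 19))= -3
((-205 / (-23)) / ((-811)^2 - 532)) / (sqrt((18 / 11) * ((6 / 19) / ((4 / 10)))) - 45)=-0.00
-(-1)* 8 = 8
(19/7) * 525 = 1425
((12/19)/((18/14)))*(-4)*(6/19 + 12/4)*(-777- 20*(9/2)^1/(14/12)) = 2008944/361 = 5564.94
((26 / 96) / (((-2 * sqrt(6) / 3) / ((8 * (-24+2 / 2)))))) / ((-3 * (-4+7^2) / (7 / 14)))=-299 * sqrt(6) / 6480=-0.11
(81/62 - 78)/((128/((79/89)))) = -375645/706304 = -0.53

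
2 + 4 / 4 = 3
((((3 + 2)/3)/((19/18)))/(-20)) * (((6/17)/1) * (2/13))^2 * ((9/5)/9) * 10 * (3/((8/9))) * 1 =-1458/927979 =-0.00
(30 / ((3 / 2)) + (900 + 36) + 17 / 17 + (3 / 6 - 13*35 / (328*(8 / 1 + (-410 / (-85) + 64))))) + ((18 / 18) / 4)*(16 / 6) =1231320611 / 1285104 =958.15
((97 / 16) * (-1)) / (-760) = 97 / 12160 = 0.01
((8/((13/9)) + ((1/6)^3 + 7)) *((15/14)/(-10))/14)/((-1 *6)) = 35221/2201472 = 0.02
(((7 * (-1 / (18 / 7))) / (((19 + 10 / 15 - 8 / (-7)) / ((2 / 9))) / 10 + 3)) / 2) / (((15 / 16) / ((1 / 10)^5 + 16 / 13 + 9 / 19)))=-14440384721 / 72150243750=-0.20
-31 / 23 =-1.35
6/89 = 0.07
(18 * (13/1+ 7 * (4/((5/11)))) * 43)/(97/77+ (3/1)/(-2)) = -44460108/185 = -240324.91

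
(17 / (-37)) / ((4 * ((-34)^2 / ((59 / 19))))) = -59 / 191216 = -0.00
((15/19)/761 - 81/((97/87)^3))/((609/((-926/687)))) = 238047188838764/1840374620309127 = 0.13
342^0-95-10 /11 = -1044 /11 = -94.91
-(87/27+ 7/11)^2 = -145924/9801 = -14.89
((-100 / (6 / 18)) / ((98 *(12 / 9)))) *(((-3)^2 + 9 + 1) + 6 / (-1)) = -2925 / 98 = -29.85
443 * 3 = 1329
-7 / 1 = -7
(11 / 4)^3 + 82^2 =431667 / 64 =6744.80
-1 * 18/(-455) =18/455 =0.04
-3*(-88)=264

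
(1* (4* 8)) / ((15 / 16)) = 512 / 15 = 34.13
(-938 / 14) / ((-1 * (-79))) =-67 / 79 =-0.85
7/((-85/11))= -77/85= -0.91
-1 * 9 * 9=-81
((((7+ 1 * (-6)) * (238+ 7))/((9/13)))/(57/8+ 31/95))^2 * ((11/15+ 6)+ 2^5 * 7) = 82771642408000/159038883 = 520449.09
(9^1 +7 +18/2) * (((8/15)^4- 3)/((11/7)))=-1034453/22275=-46.44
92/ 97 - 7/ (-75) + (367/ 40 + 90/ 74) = 24619829/ 2153400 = 11.43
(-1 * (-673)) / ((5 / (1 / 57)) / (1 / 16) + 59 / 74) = 49802 / 337499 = 0.15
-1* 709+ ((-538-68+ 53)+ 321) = -941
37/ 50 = 0.74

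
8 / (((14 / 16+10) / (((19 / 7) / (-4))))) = -304 / 609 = -0.50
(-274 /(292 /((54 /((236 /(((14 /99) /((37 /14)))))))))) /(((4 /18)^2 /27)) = -44043993 /7011796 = -6.28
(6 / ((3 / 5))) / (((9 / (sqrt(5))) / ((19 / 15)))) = 38 * sqrt(5) / 27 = 3.15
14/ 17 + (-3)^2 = 167/ 17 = 9.82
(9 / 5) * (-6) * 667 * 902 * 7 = -227417652 / 5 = -45483530.40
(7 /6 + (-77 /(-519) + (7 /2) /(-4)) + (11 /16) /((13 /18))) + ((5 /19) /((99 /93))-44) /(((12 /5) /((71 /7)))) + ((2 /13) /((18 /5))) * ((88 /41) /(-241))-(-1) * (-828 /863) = -2957645557364133 /16032728117692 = -184.48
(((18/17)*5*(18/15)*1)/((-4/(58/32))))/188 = -783/51136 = -0.02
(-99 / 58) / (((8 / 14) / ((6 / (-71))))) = 0.25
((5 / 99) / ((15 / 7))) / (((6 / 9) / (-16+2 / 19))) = -1057 / 1881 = -0.56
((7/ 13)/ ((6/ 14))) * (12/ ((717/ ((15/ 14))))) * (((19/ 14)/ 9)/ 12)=95/ 335556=0.00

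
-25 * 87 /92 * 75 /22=-163125 /2024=-80.60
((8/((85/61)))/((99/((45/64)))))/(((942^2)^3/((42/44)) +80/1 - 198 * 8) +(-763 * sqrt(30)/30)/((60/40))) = 6841821 * sqrt(30)/5302480105391367123421279922451502844039888 +18460714408919360774910/331405006586960445213829995153218927752493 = 0.00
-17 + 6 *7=25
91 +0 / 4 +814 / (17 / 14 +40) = 63903 / 577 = 110.75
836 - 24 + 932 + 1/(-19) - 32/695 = 23028217/13205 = 1743.90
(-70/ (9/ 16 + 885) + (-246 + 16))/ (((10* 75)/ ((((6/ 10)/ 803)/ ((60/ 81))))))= -2933991/ 9481422500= -0.00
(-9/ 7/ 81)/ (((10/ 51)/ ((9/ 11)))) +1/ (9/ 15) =3697/ 2310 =1.60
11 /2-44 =-77 /2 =-38.50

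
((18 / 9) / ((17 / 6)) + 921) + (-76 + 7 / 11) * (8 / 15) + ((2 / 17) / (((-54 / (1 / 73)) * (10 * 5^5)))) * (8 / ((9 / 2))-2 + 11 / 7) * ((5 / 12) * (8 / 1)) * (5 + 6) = 38379406359568 / 43538158125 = 881.51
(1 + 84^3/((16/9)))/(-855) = -333397/855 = -389.94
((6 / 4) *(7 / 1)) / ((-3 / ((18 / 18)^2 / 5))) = -7 / 10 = -0.70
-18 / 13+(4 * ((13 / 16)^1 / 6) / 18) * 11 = -1.05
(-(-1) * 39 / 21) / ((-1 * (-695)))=13 / 4865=0.00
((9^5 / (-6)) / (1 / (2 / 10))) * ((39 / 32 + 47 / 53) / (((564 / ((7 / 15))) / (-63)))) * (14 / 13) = 24108781599 / 103625600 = 232.65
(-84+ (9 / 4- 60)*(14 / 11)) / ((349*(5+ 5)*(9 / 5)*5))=-7 / 1396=-0.01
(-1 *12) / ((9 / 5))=-20 / 3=-6.67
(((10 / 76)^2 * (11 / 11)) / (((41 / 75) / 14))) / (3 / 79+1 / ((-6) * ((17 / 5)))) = -52880625 / 1317289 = -40.14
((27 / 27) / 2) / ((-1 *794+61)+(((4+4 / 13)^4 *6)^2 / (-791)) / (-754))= -34750944445321 / 50447481240174218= -0.00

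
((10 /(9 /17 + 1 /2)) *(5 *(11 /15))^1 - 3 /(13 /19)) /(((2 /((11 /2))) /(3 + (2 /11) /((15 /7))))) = 4340243 /16380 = 264.97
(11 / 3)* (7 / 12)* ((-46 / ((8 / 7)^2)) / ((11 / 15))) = -39445 / 384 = -102.72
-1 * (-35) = 35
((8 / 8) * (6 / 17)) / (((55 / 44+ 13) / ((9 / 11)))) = 72 / 3553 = 0.02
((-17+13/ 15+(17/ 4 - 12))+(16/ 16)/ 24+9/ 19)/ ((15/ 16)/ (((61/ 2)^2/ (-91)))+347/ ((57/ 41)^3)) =-644118015591/ 3557068084630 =-0.18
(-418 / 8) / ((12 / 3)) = -209 / 16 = -13.06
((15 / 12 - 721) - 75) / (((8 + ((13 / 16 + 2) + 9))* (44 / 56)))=-16184 / 317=-51.05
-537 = -537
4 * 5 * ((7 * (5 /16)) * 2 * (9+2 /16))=12775 /16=798.44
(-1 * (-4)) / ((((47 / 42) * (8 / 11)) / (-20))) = -98.30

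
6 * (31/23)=186/23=8.09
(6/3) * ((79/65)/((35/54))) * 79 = 674028/2275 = 296.28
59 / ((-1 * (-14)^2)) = -59 / 196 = -0.30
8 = 8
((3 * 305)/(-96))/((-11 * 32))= 305/11264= 0.03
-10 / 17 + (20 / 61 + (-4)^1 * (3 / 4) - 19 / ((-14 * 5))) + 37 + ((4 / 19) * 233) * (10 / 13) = 1286347961 / 17929730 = 71.74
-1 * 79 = -79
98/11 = 8.91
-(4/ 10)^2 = -4/ 25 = -0.16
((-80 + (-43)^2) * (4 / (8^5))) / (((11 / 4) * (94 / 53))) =93757 / 2117632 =0.04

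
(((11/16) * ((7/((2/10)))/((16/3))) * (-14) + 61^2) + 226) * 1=497131/128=3883.84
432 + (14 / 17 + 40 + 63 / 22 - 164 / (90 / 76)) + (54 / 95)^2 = 337.52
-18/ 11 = -1.64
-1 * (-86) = 86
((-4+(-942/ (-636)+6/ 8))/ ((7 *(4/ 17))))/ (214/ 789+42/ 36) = -5029875/ 6734392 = -0.75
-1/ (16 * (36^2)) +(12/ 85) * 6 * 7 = 10450859/ 1762560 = 5.93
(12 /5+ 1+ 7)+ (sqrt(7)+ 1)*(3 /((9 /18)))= 6*sqrt(7)+ 82 /5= 32.27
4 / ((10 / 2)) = 4 / 5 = 0.80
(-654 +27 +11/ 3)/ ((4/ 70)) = -32725/ 3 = -10908.33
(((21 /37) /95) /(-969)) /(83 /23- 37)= 161 /871944960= 0.00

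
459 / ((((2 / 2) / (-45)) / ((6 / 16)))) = -61965 / 8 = -7745.62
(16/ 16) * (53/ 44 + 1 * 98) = 4365/ 44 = 99.20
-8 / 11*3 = -24 / 11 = -2.18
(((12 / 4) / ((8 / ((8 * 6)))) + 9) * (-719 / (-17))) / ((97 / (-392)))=-7609896 / 1649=-4614.86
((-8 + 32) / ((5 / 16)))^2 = 147456 / 25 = 5898.24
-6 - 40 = -46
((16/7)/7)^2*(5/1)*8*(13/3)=18.48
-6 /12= -1 /2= -0.50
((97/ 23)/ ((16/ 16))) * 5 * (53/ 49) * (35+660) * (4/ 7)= 71459900/ 7889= 9058.17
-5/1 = -5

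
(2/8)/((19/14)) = 7/38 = 0.18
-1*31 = -31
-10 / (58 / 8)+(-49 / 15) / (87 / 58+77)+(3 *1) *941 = 192699743 / 68295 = 2821.58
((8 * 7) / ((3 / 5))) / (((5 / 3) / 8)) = 448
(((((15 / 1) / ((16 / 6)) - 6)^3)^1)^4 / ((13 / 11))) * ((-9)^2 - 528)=-0.00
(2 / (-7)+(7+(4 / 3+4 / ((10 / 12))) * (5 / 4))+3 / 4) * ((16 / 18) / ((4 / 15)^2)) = 31775 / 168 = 189.14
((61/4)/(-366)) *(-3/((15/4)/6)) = 1/5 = 0.20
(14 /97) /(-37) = -14 /3589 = -0.00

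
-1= -1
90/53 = 1.70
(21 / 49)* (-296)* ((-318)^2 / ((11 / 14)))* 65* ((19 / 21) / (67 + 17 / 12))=-887205346560 / 63217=-14034284.24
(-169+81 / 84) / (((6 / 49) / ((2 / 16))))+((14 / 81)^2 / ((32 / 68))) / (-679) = -6986801773 / 40730688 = -171.54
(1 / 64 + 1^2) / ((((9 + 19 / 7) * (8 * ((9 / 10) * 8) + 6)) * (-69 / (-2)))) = 0.00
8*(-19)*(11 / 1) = -1672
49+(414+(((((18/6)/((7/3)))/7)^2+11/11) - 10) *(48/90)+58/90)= 49577792/108045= 458.86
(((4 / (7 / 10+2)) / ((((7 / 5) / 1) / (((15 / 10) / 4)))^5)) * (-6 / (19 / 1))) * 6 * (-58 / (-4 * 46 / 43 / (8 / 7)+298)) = 1578234375 / 2068746469888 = 0.00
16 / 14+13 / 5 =131 / 35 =3.74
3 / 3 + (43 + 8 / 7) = 316 / 7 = 45.14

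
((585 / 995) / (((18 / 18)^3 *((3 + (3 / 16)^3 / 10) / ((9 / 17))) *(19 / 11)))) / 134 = 79073280 / 176435415671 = 0.00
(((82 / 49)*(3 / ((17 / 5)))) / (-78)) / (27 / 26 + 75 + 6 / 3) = -410 / 1690157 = -0.00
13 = 13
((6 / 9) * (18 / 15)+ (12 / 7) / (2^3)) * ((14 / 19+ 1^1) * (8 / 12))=781 / 665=1.17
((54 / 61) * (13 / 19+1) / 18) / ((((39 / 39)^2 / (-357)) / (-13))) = 445536 / 1159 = 384.41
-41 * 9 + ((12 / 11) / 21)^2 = -2187785 / 5929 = -369.00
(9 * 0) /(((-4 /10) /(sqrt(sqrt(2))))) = 0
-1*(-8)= 8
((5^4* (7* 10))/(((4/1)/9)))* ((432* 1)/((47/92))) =3912300000/47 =83240425.53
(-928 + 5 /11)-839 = -19432 /11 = -1766.55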